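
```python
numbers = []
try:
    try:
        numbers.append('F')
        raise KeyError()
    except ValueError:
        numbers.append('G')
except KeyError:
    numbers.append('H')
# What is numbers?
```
['F', 'H']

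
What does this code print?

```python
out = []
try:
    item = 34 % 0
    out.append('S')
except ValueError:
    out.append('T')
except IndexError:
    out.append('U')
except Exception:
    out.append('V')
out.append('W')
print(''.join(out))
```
VW

ZeroDivisionError not specifically caught, falls to Exception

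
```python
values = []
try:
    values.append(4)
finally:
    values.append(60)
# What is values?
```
[4, 60]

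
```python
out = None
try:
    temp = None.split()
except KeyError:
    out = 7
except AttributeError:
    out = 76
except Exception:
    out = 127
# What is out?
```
76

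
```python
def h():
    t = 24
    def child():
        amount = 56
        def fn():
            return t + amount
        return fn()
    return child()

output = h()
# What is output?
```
80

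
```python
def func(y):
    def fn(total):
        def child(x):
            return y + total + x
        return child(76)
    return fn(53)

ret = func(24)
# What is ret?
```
153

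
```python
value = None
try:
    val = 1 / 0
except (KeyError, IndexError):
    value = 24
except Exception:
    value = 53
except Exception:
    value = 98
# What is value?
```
53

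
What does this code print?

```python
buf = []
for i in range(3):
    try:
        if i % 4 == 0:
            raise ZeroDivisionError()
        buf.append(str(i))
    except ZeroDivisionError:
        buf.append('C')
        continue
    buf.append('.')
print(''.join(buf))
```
C1.2.

continue in except skips rest of loop body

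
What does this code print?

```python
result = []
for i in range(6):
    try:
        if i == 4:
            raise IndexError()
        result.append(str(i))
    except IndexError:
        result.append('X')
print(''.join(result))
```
0123X5

Exception on i=4 caught, loop continues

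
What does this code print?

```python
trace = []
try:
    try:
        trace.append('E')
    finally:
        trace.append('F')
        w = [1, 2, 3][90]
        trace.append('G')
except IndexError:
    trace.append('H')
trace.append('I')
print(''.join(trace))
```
EFHI

Exception in inner finally caught by outer except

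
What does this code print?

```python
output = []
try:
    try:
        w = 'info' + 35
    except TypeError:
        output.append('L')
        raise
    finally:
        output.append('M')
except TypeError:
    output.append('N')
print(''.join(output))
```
LMN

finally runs before re-raised exception propagates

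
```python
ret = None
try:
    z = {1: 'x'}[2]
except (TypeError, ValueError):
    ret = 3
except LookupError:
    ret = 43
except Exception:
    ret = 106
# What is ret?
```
43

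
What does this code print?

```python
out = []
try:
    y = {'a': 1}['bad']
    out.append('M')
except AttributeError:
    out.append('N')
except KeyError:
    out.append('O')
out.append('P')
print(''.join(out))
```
OP

KeyError is caught by its specific handler, not AttributeError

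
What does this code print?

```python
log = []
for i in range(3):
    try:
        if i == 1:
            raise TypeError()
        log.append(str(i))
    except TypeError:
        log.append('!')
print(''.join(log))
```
0!2

Exception on i=1 caught, loop continues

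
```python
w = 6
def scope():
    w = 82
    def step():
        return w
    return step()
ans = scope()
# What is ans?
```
82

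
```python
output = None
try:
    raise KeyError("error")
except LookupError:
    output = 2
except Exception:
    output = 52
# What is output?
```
2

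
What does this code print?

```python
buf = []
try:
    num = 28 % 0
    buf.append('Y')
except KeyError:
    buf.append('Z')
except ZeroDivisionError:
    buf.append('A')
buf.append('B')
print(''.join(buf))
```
AB

ZeroDivisionError is caught by its specific handler, not KeyError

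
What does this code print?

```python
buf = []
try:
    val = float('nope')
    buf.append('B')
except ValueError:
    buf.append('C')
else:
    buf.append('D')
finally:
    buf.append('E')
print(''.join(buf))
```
CE

Exception: except runs, else skipped, finally runs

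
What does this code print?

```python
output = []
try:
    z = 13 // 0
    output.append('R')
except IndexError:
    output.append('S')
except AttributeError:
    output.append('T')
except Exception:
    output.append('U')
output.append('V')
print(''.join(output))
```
UV

ZeroDivisionError not specifically caught, falls to Exception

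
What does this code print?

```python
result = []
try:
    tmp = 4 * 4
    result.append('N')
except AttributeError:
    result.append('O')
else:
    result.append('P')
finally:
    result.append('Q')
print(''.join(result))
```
NPQ

else runs before finally when no exception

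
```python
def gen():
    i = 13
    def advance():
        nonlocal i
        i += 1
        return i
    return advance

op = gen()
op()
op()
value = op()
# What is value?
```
16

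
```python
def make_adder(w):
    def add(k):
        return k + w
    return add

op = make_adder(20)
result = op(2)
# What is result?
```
22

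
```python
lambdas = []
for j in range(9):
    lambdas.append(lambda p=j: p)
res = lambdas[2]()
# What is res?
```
2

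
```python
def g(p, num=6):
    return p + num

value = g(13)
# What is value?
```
19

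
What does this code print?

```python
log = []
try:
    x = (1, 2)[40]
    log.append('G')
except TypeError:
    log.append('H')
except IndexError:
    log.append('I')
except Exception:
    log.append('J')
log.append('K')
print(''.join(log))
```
IK

IndexError matches before generic Exception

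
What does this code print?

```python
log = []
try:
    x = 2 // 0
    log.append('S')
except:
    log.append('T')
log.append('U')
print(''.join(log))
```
TU

Exception raised in try, caught by bare except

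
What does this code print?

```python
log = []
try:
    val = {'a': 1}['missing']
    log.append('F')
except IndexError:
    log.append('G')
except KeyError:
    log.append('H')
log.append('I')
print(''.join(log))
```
HI

KeyError is caught by its specific handler, not IndexError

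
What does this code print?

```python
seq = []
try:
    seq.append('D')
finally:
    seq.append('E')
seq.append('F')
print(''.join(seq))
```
DEF

try/finally without except, no exception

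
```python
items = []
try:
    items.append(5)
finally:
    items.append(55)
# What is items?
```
[5, 55]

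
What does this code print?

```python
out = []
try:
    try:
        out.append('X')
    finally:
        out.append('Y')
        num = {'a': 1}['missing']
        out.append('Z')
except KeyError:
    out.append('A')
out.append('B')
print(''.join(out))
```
XYAB

Exception in inner finally caught by outer except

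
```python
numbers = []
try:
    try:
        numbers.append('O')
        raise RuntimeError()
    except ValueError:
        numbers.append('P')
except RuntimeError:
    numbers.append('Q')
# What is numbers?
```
['O', 'Q']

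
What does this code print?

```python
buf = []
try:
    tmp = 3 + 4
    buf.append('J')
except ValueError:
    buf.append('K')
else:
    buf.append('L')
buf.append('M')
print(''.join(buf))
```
JLM

else block runs when no exception occurs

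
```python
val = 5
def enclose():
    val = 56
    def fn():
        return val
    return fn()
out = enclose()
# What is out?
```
56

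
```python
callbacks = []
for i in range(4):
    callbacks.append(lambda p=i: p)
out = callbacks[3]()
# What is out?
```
3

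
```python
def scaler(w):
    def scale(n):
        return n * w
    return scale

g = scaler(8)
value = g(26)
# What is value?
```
208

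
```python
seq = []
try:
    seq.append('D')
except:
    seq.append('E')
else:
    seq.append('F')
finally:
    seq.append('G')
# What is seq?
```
['D', 'F', 'G']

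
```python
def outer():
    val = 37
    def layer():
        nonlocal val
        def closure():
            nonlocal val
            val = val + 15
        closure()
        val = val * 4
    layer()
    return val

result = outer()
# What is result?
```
208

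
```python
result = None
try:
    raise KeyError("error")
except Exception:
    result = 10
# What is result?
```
10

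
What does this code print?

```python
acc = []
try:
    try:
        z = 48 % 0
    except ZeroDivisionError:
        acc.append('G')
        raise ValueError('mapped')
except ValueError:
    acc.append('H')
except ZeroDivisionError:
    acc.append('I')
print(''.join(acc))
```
GH

New ValueError raised, caught by outer ValueError handler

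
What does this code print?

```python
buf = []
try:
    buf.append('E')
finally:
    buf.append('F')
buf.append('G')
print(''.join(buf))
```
EFG

try/finally without except, no exception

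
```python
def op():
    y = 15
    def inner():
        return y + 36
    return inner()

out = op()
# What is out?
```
51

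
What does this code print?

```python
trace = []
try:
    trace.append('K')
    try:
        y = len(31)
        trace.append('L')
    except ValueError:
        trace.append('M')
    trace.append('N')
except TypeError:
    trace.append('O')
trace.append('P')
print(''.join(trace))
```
KOP

Inner handler doesn't match, propagates to outer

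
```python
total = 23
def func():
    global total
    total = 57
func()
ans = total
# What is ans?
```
57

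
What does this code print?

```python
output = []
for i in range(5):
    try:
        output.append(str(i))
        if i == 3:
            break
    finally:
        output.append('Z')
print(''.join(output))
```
0Z1Z2Z3Z

finally runs even when breaking out of loop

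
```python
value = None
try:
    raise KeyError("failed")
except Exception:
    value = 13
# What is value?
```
13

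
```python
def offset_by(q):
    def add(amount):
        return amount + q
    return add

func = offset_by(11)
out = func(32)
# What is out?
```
43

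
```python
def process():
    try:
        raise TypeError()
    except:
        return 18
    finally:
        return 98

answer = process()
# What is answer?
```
98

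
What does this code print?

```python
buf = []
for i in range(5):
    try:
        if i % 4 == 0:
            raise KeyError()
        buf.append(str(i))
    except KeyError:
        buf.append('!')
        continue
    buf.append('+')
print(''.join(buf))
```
!1+2+3+!

continue in except skips rest of loop body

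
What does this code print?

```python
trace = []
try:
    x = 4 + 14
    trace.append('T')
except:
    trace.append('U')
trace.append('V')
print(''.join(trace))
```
TV

No exception, try block completes normally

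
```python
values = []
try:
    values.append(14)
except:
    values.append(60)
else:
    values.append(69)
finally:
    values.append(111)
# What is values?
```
[14, 69, 111]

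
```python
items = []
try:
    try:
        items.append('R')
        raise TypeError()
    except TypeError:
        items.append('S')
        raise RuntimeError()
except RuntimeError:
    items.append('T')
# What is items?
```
['R', 'S', 'T']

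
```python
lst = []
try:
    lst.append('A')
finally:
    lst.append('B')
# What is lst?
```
['A', 'B']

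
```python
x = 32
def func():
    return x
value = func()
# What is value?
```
32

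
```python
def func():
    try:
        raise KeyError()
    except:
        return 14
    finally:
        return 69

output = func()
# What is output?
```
69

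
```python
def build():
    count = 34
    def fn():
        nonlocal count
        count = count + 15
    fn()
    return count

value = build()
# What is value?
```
49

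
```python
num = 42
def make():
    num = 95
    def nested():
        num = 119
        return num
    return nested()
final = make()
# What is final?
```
119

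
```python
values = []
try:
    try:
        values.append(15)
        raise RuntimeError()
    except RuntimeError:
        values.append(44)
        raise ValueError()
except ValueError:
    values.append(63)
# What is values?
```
[15, 44, 63]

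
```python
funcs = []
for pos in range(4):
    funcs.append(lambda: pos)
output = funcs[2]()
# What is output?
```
3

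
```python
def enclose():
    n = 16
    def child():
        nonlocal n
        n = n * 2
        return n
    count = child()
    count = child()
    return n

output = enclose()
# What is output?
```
64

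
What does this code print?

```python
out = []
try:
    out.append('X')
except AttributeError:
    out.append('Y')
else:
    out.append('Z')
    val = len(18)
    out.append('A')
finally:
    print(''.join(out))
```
XZ

Try succeeds, else appends 'Z', TypeError in else is uncaught, finally prints before exception propagates ('A' never appended)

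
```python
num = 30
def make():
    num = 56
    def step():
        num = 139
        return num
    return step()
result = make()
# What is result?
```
139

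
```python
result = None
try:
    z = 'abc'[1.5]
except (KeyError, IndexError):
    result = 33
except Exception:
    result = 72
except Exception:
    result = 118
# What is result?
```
72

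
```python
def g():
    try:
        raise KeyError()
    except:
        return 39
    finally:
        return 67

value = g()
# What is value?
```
67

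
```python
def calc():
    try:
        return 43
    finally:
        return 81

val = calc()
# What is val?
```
81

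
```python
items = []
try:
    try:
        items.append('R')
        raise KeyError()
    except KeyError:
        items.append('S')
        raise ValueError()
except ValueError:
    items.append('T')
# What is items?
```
['R', 'S', 'T']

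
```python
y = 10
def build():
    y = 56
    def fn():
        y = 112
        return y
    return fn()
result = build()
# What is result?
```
112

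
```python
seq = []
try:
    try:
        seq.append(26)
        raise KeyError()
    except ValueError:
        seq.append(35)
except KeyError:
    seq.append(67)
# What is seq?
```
[26, 67]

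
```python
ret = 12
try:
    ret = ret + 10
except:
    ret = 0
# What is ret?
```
22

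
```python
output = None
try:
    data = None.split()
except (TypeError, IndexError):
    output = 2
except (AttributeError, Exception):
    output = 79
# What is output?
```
79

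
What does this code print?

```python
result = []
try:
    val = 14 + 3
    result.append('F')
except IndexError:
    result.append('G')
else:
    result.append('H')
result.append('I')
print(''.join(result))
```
FHI

else block runs when no exception occurs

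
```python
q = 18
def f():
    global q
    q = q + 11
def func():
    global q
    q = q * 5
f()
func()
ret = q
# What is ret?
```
145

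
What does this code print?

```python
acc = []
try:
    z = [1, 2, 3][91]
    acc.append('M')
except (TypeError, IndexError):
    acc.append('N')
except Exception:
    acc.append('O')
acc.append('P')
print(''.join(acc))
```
NP

IndexError matches tuple containing it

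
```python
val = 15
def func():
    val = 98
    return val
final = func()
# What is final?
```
98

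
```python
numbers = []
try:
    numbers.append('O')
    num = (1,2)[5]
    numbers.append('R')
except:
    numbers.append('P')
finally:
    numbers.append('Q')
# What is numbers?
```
['O', 'P', 'Q']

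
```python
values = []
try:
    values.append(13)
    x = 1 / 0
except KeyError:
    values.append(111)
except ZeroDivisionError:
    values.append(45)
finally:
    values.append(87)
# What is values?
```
[13, 45, 87]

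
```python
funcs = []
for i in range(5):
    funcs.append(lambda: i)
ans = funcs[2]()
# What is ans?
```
4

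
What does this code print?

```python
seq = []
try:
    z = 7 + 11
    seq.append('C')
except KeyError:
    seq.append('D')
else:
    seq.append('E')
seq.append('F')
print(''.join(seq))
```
CEF

else block runs when no exception occurs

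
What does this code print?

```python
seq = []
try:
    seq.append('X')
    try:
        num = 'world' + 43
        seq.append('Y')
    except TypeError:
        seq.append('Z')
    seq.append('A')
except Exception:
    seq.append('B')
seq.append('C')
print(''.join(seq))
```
XZAC

Inner exception caught by inner handler, outer continues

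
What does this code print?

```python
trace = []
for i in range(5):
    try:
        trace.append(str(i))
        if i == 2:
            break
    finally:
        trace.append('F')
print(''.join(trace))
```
0F1F2F

finally runs even when breaking out of loop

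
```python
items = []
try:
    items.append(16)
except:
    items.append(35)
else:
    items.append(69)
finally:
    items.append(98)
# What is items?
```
[16, 69, 98]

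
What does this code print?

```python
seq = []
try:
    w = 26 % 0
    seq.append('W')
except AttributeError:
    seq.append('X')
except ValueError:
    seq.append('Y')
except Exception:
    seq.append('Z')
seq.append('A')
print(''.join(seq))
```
ZA

ZeroDivisionError not specifically caught, falls to Exception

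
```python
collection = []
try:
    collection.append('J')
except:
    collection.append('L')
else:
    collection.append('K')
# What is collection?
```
['J', 'K']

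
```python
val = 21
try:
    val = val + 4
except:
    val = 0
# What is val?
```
25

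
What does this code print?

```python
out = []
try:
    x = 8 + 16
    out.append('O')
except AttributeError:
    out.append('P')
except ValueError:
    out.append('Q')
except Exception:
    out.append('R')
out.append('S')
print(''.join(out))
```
OS

No exception, try block completes normally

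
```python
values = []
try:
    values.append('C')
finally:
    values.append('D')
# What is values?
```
['C', 'D']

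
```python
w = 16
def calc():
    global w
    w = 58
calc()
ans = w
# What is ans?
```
58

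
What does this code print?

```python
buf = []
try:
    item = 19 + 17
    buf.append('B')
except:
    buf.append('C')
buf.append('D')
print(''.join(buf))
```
BD

No exception, try block completes normally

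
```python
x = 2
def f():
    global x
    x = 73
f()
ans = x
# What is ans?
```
73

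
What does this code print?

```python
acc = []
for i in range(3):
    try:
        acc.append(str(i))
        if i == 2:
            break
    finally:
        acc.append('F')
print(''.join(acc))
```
0F1F2F

finally runs even when breaking out of loop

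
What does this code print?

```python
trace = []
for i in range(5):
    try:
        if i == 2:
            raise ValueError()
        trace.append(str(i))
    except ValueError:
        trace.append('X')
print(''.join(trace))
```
01X34

Exception on i=2 caught, loop continues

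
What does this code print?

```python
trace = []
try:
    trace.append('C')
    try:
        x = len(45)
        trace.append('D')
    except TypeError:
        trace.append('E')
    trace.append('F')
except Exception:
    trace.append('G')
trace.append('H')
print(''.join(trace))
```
CEFH

Inner exception caught by inner handler, outer continues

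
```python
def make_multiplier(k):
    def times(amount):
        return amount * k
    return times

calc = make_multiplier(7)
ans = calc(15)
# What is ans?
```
105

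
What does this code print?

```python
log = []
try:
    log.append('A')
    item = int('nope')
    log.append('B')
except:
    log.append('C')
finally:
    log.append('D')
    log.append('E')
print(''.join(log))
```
ACDE

Code before exception runs, then except, then all of finally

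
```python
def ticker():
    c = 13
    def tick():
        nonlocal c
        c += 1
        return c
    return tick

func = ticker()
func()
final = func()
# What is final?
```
15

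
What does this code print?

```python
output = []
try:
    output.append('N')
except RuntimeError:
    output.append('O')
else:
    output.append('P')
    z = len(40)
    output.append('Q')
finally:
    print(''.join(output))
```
NP

Try succeeds, else appends 'P', TypeError in else is uncaught, finally prints before exception propagates ('Q' never appended)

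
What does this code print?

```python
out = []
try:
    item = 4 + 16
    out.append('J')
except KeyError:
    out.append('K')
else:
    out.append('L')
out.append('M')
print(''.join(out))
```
JLM

else block runs when no exception occurs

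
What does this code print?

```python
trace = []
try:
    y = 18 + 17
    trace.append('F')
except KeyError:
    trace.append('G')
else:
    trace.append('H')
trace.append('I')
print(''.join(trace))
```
FHI

else block runs when no exception occurs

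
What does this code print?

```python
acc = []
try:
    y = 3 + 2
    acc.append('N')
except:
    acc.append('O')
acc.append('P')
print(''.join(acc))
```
NP

No exception, try block completes normally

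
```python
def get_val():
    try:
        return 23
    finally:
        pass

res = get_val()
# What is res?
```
23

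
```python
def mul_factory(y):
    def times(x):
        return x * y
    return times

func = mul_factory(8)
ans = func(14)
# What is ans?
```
112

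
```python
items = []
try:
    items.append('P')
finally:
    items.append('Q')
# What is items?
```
['P', 'Q']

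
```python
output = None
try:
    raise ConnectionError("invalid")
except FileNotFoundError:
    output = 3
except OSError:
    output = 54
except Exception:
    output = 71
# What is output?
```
54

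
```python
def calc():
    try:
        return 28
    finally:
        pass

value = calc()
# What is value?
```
28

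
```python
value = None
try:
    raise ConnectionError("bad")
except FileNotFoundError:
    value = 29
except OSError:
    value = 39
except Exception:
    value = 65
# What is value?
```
39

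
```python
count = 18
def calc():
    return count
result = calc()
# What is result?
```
18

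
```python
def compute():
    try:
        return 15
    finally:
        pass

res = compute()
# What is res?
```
15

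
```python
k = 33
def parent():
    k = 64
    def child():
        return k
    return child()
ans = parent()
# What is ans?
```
64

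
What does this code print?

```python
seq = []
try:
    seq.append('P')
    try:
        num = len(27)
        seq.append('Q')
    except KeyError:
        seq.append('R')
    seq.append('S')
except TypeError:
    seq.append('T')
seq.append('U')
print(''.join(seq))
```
PTU

Inner handler doesn't match, propagates to outer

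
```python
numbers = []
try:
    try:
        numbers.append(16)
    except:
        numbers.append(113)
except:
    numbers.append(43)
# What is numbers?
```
[16]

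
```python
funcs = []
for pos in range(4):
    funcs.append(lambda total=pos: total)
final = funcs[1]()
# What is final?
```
1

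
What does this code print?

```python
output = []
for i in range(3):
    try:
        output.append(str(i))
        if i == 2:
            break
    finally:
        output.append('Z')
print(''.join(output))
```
0Z1Z2Z

finally runs even when breaking out of loop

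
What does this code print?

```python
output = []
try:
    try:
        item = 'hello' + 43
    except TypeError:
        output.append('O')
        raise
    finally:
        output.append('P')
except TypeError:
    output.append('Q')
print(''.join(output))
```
OPQ

finally runs before re-raised exception propagates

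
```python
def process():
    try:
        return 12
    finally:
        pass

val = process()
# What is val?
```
12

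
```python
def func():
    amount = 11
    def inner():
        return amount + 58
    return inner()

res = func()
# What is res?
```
69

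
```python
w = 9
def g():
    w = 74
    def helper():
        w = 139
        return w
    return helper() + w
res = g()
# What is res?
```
213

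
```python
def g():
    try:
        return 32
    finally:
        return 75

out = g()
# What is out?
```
75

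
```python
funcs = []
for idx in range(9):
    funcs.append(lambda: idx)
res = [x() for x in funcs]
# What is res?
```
[8, 8, 8, 8, 8, 8, 8, 8, 8]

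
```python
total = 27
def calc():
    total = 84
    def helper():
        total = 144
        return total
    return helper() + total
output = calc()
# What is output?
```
228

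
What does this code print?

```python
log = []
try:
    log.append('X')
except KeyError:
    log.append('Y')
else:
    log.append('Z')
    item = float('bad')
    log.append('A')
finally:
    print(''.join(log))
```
XZ

Try succeeds, else appends 'Z', ValueError in else is uncaught, finally prints before exception propagates ('A' never appended)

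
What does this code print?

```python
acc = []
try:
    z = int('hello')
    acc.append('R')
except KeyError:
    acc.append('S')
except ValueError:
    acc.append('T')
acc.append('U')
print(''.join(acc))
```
TU

ValueError is caught by its specific handler, not KeyError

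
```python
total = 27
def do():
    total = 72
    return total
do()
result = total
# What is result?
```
27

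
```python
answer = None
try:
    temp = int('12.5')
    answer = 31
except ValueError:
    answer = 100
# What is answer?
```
100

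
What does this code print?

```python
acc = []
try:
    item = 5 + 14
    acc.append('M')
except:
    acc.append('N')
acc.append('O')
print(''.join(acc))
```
MO

No exception, try block completes normally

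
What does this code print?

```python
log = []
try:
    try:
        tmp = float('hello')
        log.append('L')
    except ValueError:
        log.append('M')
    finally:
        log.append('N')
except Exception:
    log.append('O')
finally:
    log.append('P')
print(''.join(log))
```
MNP

Both finally blocks run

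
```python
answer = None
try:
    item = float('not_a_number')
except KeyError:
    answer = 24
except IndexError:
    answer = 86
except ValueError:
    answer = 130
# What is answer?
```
130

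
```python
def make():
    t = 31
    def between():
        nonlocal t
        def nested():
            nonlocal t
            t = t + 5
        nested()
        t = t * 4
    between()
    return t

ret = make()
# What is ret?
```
144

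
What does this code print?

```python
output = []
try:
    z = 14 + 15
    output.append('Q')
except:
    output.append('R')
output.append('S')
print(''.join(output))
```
QS

No exception, try block completes normally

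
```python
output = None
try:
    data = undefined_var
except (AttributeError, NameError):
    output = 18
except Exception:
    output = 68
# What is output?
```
18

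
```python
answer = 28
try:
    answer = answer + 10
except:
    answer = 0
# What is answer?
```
38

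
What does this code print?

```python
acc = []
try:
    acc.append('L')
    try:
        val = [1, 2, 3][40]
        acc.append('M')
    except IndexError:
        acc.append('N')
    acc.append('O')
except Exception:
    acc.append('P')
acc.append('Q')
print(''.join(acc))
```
LNOQ

Inner exception caught by inner handler, outer continues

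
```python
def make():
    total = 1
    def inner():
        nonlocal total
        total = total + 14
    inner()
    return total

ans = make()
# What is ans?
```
15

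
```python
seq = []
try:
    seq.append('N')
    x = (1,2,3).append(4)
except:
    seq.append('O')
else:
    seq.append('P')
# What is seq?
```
['N', 'O']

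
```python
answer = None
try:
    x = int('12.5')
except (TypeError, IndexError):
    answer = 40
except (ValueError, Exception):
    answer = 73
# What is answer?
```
73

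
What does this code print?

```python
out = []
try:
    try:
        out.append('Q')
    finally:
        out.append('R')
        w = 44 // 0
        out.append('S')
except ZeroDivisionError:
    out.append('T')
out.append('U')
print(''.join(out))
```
QRTU

Exception in inner finally caught by outer except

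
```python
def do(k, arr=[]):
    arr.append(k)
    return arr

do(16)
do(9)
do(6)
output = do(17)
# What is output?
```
[16, 9, 6, 17]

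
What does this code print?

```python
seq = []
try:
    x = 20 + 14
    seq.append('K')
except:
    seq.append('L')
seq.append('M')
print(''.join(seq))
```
KM

No exception, try block completes normally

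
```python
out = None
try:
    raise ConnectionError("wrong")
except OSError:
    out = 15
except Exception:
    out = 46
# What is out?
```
15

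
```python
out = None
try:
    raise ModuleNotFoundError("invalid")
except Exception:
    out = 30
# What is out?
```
30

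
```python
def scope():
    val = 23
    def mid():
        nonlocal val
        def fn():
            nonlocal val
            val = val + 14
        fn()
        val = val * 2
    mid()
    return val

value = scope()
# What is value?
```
74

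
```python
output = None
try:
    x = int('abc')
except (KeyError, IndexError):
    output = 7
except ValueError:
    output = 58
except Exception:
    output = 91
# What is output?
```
58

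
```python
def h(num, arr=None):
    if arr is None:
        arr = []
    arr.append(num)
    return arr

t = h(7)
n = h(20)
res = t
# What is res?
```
[7]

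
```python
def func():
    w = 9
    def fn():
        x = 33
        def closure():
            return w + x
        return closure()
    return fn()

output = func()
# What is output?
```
42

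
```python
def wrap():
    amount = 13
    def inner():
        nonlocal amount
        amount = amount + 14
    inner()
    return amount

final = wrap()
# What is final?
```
27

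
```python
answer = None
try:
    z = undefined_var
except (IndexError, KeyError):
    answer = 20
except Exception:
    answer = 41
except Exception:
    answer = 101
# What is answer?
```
41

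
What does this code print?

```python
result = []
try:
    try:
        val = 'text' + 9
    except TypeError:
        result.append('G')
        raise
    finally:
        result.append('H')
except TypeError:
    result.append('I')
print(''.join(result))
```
GHI

finally runs before re-raised exception propagates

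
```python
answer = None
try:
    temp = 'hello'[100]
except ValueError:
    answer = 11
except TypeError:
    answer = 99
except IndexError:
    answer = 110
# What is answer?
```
110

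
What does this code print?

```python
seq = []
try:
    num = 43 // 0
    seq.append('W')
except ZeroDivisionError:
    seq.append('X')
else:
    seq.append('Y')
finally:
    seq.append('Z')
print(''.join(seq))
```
XZ

Exception: except runs, else skipped, finally runs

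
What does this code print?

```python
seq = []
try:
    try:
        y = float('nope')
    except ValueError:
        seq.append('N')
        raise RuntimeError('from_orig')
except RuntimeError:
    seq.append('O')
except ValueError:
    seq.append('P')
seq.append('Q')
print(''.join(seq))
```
NOQ

RuntimeError raised and caught, original ValueError not re-raised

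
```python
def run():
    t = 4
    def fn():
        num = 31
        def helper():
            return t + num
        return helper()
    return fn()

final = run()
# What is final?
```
35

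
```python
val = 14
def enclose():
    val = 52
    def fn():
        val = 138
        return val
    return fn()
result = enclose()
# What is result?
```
138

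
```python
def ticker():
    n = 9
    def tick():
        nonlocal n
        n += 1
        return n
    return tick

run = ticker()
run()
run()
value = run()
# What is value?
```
12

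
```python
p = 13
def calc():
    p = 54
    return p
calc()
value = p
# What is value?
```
13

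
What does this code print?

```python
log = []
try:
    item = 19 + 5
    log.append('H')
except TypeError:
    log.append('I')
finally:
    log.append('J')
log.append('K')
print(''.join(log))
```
HJK

finally runs after normal execution too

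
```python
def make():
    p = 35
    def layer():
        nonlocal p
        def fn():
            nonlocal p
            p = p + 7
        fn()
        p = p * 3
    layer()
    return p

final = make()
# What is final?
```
126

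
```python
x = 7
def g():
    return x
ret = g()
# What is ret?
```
7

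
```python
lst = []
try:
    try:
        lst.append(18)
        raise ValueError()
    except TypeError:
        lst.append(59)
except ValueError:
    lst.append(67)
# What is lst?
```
[18, 67]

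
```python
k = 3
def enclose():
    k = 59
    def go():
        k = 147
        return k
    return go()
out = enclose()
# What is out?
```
147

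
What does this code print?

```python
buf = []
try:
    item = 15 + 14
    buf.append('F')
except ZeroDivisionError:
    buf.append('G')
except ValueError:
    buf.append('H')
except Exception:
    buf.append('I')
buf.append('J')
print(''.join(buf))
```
FJ

No exception, try block completes normally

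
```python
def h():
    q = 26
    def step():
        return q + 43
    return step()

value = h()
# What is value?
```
69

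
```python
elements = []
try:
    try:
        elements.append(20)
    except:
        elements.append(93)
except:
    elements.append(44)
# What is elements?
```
[20]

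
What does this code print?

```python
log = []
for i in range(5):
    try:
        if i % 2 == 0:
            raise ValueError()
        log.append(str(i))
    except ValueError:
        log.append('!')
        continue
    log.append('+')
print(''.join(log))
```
!1+!3+!

continue in except skips rest of loop body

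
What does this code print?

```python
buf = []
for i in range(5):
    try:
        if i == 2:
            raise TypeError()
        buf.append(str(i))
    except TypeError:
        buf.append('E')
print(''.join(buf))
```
01E34

Exception on i=2 caught, loop continues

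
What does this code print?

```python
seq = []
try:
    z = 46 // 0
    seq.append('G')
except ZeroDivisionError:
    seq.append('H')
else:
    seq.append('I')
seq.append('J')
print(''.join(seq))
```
HJ

else block skipped when exception is caught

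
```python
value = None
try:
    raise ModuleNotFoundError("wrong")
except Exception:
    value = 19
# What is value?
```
19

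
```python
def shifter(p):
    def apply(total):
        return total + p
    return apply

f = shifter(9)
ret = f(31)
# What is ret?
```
40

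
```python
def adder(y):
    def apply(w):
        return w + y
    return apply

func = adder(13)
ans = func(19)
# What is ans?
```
32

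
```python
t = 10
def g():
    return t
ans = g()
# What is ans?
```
10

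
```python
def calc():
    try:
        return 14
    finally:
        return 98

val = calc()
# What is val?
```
98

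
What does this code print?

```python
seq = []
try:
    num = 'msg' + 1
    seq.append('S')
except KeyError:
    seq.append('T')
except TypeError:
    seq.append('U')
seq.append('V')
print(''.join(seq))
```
UV

TypeError is caught by its specific handler, not KeyError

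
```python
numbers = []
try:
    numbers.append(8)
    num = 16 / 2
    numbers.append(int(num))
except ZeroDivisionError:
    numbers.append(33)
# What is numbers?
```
[8, 8]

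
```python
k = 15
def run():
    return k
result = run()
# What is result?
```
15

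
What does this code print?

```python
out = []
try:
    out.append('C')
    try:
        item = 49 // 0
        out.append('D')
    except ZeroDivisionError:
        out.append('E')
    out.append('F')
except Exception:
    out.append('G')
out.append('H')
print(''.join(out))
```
CEFH

Inner exception caught by inner handler, outer continues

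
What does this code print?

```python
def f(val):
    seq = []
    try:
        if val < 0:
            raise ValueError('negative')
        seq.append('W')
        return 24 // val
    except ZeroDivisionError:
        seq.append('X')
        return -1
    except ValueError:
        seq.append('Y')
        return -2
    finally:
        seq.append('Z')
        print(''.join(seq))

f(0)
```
WXZ

val=0 causes ZeroDivisionError, caught, finally prints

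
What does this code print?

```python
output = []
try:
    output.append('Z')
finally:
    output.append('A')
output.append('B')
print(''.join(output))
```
ZAB

try/finally without except, no exception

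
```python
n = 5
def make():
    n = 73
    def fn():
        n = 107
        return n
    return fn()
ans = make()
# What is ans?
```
107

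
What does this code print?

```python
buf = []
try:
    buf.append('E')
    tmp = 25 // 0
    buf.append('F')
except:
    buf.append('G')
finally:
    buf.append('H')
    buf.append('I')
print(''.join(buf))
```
EGHI

Code before exception runs, then except, then all of finally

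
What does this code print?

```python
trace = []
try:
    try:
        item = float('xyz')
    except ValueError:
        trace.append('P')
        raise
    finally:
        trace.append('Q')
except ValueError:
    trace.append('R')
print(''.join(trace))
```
PQR

finally runs before re-raised exception propagates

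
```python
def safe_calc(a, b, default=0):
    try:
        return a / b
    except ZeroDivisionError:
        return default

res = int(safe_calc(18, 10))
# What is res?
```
1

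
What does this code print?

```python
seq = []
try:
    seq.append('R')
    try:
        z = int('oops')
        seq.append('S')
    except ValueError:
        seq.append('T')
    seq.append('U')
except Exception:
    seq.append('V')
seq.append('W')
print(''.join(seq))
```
RTUW

Inner exception caught by inner handler, outer continues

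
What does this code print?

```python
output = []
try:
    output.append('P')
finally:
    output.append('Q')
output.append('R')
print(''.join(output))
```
PQR

try/finally without except, no exception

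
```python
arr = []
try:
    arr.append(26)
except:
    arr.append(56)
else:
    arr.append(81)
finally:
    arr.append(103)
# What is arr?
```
[26, 81, 103]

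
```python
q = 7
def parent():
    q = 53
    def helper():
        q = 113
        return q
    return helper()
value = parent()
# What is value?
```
113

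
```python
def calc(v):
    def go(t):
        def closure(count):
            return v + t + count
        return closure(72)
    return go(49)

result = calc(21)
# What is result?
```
142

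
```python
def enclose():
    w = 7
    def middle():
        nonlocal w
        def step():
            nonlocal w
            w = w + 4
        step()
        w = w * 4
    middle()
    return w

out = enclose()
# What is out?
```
44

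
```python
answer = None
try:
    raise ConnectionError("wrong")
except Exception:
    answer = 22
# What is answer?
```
22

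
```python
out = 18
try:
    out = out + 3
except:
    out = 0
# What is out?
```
21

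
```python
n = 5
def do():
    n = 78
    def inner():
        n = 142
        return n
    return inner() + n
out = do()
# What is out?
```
220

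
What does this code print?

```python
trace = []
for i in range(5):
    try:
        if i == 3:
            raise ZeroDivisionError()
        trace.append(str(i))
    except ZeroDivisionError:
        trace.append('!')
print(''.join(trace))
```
012!4

Exception on i=3 caught, loop continues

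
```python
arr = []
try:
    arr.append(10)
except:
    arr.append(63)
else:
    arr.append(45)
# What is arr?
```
[10, 45]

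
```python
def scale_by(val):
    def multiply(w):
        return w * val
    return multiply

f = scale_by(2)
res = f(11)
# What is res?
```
22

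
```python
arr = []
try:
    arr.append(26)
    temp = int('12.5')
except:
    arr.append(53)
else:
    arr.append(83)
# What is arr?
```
[26, 53]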